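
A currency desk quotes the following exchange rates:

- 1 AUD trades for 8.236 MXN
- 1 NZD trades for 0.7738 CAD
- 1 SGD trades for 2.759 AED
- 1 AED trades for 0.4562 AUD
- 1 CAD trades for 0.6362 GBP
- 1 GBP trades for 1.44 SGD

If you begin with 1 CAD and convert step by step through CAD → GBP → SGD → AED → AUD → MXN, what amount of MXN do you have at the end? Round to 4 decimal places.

1 CAD × 0.6362 = 0.6362 GBP
0.6362 GBP × 1.44 = 0.916128 SGD
0.916128 SGD × 2.759 = 2.527597152 AED
2.527597152 AED × 0.4562 = 1.1530898207424 AUD
1.1530898207424 AUD × 8.236 = 9.4968477636344064 MXN

9.4968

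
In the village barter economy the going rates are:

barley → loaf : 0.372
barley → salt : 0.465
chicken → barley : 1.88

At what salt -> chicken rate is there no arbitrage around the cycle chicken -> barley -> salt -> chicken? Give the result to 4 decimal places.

Known legs of the cycle: 1.88 × 0.465 = 0.8742
For no arbitrage the full-cycle product must be 1, so the missing rate is 1 / 0.8742 ≈ 1.143903.

1.1439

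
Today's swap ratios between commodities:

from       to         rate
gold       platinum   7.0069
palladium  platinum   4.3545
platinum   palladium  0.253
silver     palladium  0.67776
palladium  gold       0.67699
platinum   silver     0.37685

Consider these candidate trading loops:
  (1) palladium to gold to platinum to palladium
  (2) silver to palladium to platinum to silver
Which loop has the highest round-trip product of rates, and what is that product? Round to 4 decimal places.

(1) 0.67699 × 7.0069 × 0.253 = 1.20013
(2) 0.67776 × 4.3545 × 0.37685 = 1.11220
Highest is cycle (1) at 1.2001 (>1, arbitrage).

1.2001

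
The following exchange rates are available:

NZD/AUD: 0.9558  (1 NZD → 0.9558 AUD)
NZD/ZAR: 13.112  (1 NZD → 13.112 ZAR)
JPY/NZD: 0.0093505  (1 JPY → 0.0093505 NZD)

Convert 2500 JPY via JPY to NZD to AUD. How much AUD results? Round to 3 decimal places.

22.343

2500 JPY × 0.0093505 = 23.37625 NZD
23.37625 NZD × 0.9558 = 22.34301975 AUD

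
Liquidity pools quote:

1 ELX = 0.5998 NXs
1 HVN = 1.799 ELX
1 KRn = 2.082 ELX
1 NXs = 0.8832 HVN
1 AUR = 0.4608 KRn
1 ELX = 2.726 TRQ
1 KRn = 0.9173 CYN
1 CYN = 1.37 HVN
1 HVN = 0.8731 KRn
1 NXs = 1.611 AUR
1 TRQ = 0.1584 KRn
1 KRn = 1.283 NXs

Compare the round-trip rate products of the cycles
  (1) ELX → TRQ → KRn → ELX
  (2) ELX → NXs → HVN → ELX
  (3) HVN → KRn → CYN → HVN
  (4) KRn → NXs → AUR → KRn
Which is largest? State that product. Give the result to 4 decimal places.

1.0972

(1) 2.726 × 0.1584 × 2.082 = 0.89900
(2) 0.5998 × 0.8832 × 1.799 = 0.95301
(3) 0.8731 × 0.9173 × 1.37 = 1.09723
(4) 1.283 × 1.611 × 0.4608 = 0.95243
Highest is cycle (3) at 1.0972 (>1, arbitrage).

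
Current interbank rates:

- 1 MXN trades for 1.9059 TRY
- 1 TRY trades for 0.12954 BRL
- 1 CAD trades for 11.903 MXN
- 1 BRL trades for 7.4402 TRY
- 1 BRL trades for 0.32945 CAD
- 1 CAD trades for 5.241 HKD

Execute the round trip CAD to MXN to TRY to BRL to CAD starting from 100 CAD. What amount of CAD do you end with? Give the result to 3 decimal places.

100 CAD × 11.903 = 1190.3 MXN
1190.3 MXN × 1.9059 = 2268.59277 TRY
2268.59277 TRY × 0.12954 = 293.8735074258 BRL
293.8735074258 BRL × 0.32945 = 96.81662702142981 CAD

96.817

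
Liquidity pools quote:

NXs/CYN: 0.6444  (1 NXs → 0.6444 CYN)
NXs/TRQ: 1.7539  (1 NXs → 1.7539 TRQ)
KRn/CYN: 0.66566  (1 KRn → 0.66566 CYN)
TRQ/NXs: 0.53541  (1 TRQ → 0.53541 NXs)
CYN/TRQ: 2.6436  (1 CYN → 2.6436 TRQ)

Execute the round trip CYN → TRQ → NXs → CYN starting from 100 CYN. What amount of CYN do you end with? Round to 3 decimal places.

91.209

100 CYN × 2.6436 = 264.36 TRQ
264.36 TRQ × 0.53541 = 141.5409876 NXs
141.5409876 NXs × 0.6444 = 91.20901240944 CYN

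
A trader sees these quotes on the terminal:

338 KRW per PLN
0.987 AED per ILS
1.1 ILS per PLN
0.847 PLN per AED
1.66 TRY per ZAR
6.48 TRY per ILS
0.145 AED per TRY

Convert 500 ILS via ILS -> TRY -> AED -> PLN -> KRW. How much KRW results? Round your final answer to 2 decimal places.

500 ILS × 6.48 = 3240 TRY
3240 TRY × 0.145 = 469.8 AED
469.8 AED × 0.847 = 397.9206 PLN
397.9206 PLN × 338 = 134497.1628 KRW

134497.16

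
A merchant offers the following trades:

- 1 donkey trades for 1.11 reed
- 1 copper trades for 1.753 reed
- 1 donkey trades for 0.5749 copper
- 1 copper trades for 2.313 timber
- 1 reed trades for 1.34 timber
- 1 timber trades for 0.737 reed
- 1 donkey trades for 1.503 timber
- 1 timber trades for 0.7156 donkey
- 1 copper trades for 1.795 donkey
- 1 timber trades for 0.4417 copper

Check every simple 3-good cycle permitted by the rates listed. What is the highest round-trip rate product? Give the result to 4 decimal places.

copper→donkey→timber→copper: 1.795 × 1.503 × 0.4417 = 1.19166
timber→donkey→reed→timber: 0.7156 × 1.11 × 1.34 = 1.06438
copper→reed→timber→copper: 1.753 × 1.34 × 0.4417 = 1.03756
copper→timber→donkey→copper: 2.313 × 0.7156 × 0.5749 = 0.95156
Maximum is copper→donkey→timber→copper at 1.1917; arbitrage exists.

1.1917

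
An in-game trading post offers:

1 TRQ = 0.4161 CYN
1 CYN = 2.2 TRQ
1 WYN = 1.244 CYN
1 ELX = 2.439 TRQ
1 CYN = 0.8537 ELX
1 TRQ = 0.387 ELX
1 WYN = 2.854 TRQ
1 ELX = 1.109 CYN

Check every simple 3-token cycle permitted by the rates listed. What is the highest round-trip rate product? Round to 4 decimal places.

0.9442

CYN→TRQ→ELX→CYN: 2.2 × 0.387 × 1.109 = 0.94420
CYN→ELX→TRQ→CYN: 0.8537 × 2.439 × 0.4161 = 0.86639
Maximum is CYN→TRQ→ELX→CYN at 0.9442; no arbitrage — every cycle loses value.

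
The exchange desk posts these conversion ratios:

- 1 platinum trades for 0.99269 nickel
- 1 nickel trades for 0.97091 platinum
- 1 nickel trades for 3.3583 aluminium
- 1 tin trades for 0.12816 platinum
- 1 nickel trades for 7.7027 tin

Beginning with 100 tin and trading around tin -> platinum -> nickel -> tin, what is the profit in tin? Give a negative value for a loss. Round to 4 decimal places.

-2.0038

100 tin × 0.12816 = 12.816 platinum
12.816 platinum × 0.99269 = 12.72231504 nickel
12.72231504 nickel × 7.7027 = 97.996176058608 tin
Net change: 97.996176058608 − 100 = -2.003823941392 tin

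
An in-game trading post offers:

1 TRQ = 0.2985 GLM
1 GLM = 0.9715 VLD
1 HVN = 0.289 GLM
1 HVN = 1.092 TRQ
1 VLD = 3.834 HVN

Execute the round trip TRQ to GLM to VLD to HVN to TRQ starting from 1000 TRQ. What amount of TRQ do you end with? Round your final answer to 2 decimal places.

1000 TRQ × 0.2985 = 298.5 GLM
298.5 GLM × 0.9715 = 289.99275 VLD
289.99275 VLD × 3.834 = 1111.8322035 HVN
1111.8322035 HVN × 1.092 = 1214.120766222 TRQ

1214.12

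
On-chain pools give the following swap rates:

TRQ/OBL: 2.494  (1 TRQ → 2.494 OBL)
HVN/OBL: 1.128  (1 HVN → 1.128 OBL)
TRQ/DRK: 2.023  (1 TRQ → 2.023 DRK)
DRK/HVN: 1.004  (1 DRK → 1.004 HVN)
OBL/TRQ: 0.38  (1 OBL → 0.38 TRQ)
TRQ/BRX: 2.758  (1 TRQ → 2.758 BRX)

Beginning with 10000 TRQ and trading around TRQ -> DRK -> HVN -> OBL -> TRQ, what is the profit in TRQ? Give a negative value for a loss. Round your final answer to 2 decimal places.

10000 TRQ × 2.023 = 20230 DRK
20230 DRK × 1.004 = 20310.92 HVN
20310.92 HVN × 1.128 = 22910.71776 OBL
22910.71776 OBL × 0.38 = 8706.0727488 TRQ
Net change: 8706.0727488 − 10000 = -1293.9272512 TRQ

-1293.93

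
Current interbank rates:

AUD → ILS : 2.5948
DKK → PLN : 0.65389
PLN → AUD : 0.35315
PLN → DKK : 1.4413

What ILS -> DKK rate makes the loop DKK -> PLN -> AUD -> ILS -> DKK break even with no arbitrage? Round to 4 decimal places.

1.6689

Known legs of the cycle: 0.65389 × 0.35315 × 2.5948 = 0.5991944685818
For no arbitrage the full-cycle product must be 1, so the missing rate is 1 / 0.5991944685818 ≈ 1.668907.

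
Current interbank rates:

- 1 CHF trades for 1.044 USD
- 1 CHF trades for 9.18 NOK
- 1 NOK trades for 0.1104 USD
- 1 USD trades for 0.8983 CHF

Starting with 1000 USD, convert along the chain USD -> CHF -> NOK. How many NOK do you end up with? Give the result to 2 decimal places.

8246.39

1000 USD × 0.8983 = 898.3 CHF
898.3 CHF × 9.18 = 8246.394 NOK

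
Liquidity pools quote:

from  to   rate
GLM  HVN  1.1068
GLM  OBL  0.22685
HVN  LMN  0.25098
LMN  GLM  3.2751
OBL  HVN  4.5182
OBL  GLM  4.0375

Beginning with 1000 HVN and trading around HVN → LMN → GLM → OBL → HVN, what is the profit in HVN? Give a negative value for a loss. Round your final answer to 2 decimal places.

1000 HVN × 0.25098 = 250.98 LMN
250.98 LMN × 3.2751 = 821.984598 GLM
821.984598 GLM × 0.22685 = 186.4672060563 OBL
186.4672060563 OBL × 4.5182 = 842.49613040357466 HVN
Net change: 842.49613040357466 − 1000 = -157.50386959642534 HVN

-157.50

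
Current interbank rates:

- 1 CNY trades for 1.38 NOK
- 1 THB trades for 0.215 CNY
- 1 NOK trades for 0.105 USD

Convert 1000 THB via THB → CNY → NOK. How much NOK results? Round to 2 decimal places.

296.70

1000 THB × 0.215 = 215 CNY
215 CNY × 1.38 = 296.7 NOK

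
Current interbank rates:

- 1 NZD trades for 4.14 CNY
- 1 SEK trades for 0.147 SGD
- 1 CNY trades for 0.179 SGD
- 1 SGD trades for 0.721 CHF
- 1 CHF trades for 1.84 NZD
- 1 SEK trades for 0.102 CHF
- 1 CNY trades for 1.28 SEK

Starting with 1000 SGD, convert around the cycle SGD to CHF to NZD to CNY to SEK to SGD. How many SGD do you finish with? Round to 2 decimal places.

1033.43

1000 SGD × 0.721 = 721 CHF
721 CHF × 1.84 = 1326.64 NZD
1326.64 NZD × 4.14 = 5492.2896 CNY
5492.2896 CNY × 1.28 = 7030.130688 SEK
7030.130688 SEK × 0.147 = 1033.429211136 SGD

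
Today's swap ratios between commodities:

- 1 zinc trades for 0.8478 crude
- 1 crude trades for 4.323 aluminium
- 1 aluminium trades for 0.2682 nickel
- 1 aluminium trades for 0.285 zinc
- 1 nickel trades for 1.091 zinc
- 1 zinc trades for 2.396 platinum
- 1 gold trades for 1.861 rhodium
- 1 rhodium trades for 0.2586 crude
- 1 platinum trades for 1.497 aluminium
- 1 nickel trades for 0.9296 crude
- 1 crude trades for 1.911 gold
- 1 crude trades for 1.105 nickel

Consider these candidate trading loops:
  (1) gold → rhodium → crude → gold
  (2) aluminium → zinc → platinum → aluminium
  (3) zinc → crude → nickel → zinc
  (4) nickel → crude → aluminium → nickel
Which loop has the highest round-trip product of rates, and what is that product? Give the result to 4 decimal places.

1.0778

(1) 1.861 × 0.2586 × 1.911 = 0.91968
(2) 0.285 × 2.396 × 1.497 = 1.02224
(3) 0.8478 × 1.105 × 1.091 = 1.02207
(4) 0.9296 × 4.323 × 0.2682 = 1.07780
Highest is cycle (4) at 1.0778 (>1, arbitrage).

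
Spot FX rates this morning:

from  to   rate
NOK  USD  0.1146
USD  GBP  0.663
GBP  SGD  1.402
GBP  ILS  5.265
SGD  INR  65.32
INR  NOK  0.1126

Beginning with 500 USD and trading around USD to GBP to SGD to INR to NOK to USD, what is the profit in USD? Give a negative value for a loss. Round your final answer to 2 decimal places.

500 USD × 0.663 = 331.5 GBP
331.5 GBP × 1.402 = 464.763 SGD
464.763 SGD × 65.32 = 30358.31916 INR
30358.31916 INR × 0.1126 = 3418.346737416 NOK
3418.346737416 NOK × 0.1146 = 391.7425361078736 USD
Net change: 391.7425361078736 − 500 = -108.2574638921264 USD

-108.26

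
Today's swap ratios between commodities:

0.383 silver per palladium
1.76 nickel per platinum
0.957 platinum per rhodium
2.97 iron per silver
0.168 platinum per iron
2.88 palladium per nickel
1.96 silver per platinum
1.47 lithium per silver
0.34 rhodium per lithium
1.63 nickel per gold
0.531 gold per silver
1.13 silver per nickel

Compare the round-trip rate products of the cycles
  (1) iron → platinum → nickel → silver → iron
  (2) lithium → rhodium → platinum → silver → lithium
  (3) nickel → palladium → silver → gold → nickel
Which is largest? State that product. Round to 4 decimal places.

(1) 0.168 × 1.76 × 1.13 × 2.97 = 0.99233
(2) 0.34 × 0.957 × 1.96 × 1.47 = 0.93748
(3) 2.88 × 0.383 × 0.531 × 1.63 = 0.95471
Highest is cycle (1) at 0.9923 (≤1, no arbitrage).

0.9923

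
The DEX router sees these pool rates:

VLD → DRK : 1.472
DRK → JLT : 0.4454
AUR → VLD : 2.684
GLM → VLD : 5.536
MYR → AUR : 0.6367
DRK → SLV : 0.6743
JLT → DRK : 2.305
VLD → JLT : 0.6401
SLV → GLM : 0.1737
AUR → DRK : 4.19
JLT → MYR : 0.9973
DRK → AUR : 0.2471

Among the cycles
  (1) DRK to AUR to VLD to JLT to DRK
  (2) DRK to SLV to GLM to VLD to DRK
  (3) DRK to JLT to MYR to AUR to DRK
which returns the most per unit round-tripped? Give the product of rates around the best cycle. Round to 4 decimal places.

1.1850

(1) 0.2471 × 2.684 × 0.6401 × 2.305 = 0.97853
(2) 0.6743 × 0.1737 × 5.536 × 1.472 = 0.95446
(3) 0.4454 × 0.9973 × 0.6367 × 4.19 = 1.18502
Highest is cycle (3) at 1.1850 (>1, arbitrage).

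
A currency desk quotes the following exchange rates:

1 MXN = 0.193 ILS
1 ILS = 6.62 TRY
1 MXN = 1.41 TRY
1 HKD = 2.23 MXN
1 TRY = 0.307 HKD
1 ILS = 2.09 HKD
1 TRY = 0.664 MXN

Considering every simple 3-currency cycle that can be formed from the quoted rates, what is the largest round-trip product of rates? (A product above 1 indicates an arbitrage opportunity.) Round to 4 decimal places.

MXN→TRY→HKD→MXN: 1.41 × 0.307 × 2.23 = 0.96530
MXN→ILS→HKD→MXN: 0.193 × 2.09 × 2.23 = 0.89952
MXN→ILS→TRY→MXN: 0.193 × 6.62 × 0.664 = 0.84837
Maximum is MXN→TRY→HKD→MXN at 0.9653; no arbitrage — every cycle loses value.

0.9653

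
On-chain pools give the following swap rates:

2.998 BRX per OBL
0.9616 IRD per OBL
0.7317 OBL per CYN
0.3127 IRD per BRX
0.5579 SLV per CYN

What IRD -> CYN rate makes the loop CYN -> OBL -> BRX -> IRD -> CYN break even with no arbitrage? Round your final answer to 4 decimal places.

Known legs of the cycle: 0.7317 × 2.998 × 0.3127 = 0.68595016482
For no arbitrage the full-cycle product must be 1, so the missing rate is 1 / 0.68595016482 ≈ 1.457832.

1.4578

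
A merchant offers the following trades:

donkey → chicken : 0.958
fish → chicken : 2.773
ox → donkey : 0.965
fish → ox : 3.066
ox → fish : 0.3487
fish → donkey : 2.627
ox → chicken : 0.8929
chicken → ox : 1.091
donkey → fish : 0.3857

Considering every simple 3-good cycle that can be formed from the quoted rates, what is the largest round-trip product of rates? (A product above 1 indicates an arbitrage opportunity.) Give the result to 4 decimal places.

1.1412

fish→ox→donkey→fish: 3.066 × 0.965 × 0.3857 = 1.14117
fish→chicken→ox→fish: 2.773 × 1.091 × 0.3487 = 1.05494
donkey→chicken→ox→donkey: 0.958 × 1.091 × 0.965 = 1.00860
Maximum is fish→ox→donkey→fish at 1.1412; arbitrage exists.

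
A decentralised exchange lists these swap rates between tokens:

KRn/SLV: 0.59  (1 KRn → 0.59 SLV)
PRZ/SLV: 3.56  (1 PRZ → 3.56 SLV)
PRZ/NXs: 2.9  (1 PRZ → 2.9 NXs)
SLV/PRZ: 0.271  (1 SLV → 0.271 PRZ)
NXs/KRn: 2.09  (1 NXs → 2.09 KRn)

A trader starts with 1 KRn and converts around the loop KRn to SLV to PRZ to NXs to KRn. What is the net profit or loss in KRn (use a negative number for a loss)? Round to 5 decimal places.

1 KRn × 0.59 = 0.59 SLV
0.59 SLV × 0.271 = 0.15989 PRZ
0.15989 PRZ × 2.9 = 0.463681 NXs
0.463681 NXs × 2.09 = 0.96909329 KRn
Net change: 0.96909329 − 1 = -0.03090671 KRn

-0.03091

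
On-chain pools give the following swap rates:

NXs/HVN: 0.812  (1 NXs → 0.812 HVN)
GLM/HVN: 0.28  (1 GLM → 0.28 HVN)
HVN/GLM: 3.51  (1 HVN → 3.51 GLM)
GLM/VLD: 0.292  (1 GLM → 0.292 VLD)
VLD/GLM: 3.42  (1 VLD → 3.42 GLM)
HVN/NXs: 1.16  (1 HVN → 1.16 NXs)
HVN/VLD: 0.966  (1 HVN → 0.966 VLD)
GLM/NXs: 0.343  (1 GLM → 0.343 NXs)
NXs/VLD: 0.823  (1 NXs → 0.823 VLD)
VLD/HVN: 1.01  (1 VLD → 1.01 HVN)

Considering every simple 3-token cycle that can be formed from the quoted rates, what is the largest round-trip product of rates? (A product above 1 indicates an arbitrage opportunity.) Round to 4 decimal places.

VLD→HVN→GLM→VLD: 1.01 × 3.51 × 0.292 = 1.03517
NXs→HVN→GLM→NXs: 0.812 × 3.51 × 0.343 = 0.97759
VLD→GLM→NXs→VLD: 3.42 × 0.343 × 0.823 = 0.96543
VLD→HVN→NXs→VLD: 1.01 × 1.16 × 0.823 = 0.96423
VLD→GLM→HVN→VLD: 3.42 × 0.28 × 0.966 = 0.92504
Maximum is VLD→HVN→GLM→VLD at 1.0352; arbitrage exists.

1.0352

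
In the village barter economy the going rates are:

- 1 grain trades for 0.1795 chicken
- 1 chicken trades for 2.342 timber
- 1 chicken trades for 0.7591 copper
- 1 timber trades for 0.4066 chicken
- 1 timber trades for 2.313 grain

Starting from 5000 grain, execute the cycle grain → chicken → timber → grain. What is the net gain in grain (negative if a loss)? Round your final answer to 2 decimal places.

-138.20

5000 grain × 0.1795 = 897.5 chicken
897.5 chicken × 2.342 = 2101.945 timber
2101.945 timber × 2.313 = 4861.798785 grain
Net change: 4861.798785 − 5000 = -138.201215 grain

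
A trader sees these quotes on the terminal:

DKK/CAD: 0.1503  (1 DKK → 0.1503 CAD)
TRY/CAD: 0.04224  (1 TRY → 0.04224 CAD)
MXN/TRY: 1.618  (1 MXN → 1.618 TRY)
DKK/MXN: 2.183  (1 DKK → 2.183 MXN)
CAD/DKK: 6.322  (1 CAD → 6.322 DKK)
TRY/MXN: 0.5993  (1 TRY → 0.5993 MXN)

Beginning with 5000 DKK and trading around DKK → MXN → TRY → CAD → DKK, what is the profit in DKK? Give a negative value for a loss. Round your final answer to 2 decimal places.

-283.93

5000 DKK × 2.183 = 10915 MXN
10915 MXN × 1.618 = 17660.47 TRY
17660.47 TRY × 0.04224 = 745.9782528 CAD
745.9782528 CAD × 6.322 = 4716.0745142016 DKK
Net change: 4716.0745142016 − 5000 = -283.9254857984 DKK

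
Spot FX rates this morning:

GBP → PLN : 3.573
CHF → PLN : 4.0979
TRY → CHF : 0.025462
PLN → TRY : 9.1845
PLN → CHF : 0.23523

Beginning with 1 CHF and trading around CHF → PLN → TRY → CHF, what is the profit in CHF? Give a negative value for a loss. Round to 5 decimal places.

1 CHF × 4.0979 = 4.0979 PLN
4.0979 PLN × 9.1845 = 37.63716255 TRY
37.63716255 TRY × 0.025462 = 0.9583174328481 CHF
Net change: 0.9583174328481 − 1 = -0.0416825671519 CHF

-0.04168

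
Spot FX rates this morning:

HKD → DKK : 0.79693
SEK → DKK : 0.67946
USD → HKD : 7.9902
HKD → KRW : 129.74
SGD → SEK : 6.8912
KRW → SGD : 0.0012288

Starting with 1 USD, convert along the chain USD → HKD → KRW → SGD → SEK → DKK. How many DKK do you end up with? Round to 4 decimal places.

5.9645

1 USD × 7.9902 = 7.9902 HKD
7.9902 HKD × 129.74 = 1036.648548 KRW
1036.648548 KRW × 0.0012288 = 1.2738337357824 SGD
1.2738337357824 SGD × 6.8912 = 8.77824304002367488 SEK
8.77824304002367488 SEK × 0.67946 = 5.9644650159744861339648 DKK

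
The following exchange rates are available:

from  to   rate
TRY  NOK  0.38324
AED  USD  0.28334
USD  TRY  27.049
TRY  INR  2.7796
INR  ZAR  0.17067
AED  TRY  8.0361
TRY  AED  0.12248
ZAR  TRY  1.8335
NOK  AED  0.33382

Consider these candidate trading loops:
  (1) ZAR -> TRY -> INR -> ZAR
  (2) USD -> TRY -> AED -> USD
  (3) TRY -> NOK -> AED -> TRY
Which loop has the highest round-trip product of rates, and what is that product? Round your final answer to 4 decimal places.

1.0281

(1) 1.8335 × 2.7796 × 0.17067 = 0.86980
(2) 27.049 × 0.12248 × 0.28334 = 0.93869
(3) 0.38324 × 0.33382 × 8.0361 = 1.02808
Highest is cycle (3) at 1.0281 (>1, arbitrage).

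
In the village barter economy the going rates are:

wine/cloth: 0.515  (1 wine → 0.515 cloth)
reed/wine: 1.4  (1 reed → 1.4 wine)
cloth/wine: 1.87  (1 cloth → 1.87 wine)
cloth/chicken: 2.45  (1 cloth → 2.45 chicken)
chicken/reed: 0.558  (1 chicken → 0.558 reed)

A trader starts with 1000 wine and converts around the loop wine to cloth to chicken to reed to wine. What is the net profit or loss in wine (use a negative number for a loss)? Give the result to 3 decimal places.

-14.321

1000 wine × 0.515 = 515 cloth
515 cloth × 2.45 = 1261.75 chicken
1261.75 chicken × 0.558 = 704.0565 reed
704.0565 reed × 1.4 = 985.6791 wine
Net change: 985.6791 − 1000 = -14.3209 wine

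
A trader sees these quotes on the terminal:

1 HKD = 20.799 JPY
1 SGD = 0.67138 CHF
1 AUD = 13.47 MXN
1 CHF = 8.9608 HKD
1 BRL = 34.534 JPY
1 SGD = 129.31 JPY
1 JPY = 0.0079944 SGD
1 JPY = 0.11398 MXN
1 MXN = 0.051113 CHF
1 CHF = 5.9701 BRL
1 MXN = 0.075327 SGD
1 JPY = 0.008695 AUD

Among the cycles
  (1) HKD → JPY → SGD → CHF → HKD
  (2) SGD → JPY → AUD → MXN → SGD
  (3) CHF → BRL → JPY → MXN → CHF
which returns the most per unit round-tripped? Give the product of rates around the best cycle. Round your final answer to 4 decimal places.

(1) 20.799 × 0.0079944 × 0.67138 × 8.9608 = 1.00033
(2) 129.31 × 0.008695 × 13.47 × 0.075327 = 1.14083
(3) 5.9701 × 34.534 × 0.11398 × 0.051113 = 1.20113
Highest is cycle (3) at 1.2011 (>1, arbitrage).

1.2011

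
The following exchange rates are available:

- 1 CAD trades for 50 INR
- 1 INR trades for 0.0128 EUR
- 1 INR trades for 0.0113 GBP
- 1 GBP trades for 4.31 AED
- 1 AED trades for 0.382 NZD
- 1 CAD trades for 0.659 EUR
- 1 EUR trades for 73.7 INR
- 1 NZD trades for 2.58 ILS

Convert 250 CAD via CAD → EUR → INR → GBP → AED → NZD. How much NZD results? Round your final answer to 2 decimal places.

250 CAD × 0.659 = 164.75 EUR
164.75 EUR × 73.7 = 12142.075 INR
12142.075 INR × 0.0113 = 137.2054475 GBP
137.2054475 GBP × 4.31 = 591.355478725 AED
591.355478725 AED × 0.382 = 225.89779287295 NZD

225.90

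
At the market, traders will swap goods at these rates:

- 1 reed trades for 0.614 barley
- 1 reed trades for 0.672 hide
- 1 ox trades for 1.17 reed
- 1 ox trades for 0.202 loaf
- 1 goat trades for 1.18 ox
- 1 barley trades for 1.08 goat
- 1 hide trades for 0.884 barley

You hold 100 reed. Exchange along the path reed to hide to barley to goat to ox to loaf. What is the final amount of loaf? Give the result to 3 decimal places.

15.293

100 reed × 0.672 = 67.2 hide
67.2 hide × 0.884 = 59.4048 barley
59.4048 barley × 1.08 = 64.157184 goat
64.157184 goat × 1.18 = 75.70547712 ox
75.70547712 ox × 0.202 = 15.29250637824 loaf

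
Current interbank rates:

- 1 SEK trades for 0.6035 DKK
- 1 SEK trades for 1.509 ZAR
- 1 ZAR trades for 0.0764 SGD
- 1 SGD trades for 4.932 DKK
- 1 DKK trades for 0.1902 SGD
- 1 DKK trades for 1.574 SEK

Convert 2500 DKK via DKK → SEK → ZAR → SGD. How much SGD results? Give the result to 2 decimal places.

2500 DKK × 1.574 = 3935 SEK
3935 SEK × 1.509 = 5937.915 ZAR
5937.915 ZAR × 0.0764 = 453.656706 SGD

453.66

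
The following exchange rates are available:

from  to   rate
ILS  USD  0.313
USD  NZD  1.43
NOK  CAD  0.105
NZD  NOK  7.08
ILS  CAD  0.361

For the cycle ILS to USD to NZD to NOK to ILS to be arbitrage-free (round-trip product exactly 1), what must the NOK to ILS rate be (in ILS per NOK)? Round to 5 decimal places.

Known legs of the cycle: 0.313 × 1.43 × 7.08 = 3.1689372
For no arbitrage the full-cycle product must be 1, so the missing rate is 1 / 3.1689372 ≈ 0.3155632.

0.31556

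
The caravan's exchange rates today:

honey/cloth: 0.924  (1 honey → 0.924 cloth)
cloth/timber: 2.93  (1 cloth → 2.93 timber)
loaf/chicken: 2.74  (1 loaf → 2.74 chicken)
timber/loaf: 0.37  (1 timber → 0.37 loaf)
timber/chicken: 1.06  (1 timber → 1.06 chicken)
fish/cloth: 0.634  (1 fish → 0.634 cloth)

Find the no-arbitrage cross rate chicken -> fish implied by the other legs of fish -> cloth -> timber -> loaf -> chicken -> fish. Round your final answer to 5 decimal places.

0.53100

Known legs of the cycle: 0.634 × 2.93 × 0.37 × 2.74 = 1.883255156
For no arbitrage the full-cycle product must be 1, so the missing rate is 1 / 1.883255156 ≈ 0.5309955.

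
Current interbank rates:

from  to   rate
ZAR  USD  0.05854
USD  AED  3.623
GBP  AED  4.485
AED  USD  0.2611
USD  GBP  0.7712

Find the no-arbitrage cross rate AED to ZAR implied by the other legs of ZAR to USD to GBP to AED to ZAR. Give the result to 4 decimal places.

Known legs of the cycle: 0.05854 × 0.7712 × 4.485 = 0.20248002528
For no arbitrage the full-cycle product must be 1, so the missing rate is 1 / 0.20248002528 ≈ 4.938759.

4.9388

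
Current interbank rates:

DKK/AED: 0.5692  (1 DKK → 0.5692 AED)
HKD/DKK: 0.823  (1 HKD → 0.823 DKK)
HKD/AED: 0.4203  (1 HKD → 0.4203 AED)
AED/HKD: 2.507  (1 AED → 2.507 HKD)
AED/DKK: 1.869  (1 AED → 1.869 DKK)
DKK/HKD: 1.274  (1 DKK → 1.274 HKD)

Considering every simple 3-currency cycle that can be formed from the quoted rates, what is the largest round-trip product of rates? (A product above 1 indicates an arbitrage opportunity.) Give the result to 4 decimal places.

HKD→DKK→AED→HKD: 0.823 × 0.5692 × 2.507 = 1.17441
HKD→AED→DKK→HKD: 0.4203 × 1.869 × 1.274 = 1.00078
Maximum is HKD→DKK→AED→HKD at 1.1744; arbitrage exists.

1.1744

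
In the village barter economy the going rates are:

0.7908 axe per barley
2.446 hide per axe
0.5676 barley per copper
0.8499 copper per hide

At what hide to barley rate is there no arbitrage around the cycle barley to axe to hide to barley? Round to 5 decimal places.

0.51698

Known legs of the cycle: 0.7908 × 2.446 = 1.9342968
For no arbitrage the full-cycle product must be 1, so the missing rate is 1 / 1.9342968 ≈ 0.5169837.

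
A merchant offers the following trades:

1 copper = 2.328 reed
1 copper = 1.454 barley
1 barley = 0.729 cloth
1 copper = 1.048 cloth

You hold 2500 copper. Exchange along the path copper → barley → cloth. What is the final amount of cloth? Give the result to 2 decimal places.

2649.92

2500 copper × 1.454 = 3635 barley
3635 barley × 0.729 = 2649.915 cloth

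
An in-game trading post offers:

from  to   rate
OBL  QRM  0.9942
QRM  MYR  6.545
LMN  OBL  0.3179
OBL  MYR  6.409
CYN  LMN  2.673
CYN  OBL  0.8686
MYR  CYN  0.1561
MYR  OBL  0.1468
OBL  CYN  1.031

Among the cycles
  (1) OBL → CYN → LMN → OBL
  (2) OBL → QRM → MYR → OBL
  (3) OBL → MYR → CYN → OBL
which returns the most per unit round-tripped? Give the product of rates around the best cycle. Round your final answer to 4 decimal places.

(1) 1.031 × 2.673 × 0.3179 = 0.87609
(2) 0.9942 × 6.545 × 0.1468 = 0.95523
(3) 6.409 × 0.1561 × 0.8686 = 0.86899
Highest is cycle (2) at 0.9552 (≤1, no arbitrage).

0.9552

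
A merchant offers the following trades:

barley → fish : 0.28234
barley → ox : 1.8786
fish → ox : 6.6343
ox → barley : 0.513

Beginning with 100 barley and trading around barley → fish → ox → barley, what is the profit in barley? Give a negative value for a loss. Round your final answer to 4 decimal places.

100 barley × 0.28234 = 28.234 fish
28.234 fish × 6.6343 = 187.3128262 ox
187.3128262 ox × 0.513 = 96.0914798406 barley
Net change: 96.0914798406 − 100 = -3.9085201594 barley

-3.9085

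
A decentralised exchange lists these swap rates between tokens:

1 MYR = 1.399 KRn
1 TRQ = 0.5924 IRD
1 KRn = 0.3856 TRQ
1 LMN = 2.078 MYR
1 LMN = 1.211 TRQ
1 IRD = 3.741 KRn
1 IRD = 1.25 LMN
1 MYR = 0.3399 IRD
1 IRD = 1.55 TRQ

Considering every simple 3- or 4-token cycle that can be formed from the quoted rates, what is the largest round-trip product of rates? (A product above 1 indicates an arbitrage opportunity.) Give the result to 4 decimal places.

TRQ→IRD→LMN→TRQ: 0.5924 × 1.25 × 1.211 = 0.89675
MYR→IRD→LMN→MYR: 0.3399 × 1.25 × 2.078 = 0.88289
TRQ→IRD→KRn→TRQ: 0.5924 × 3.741 × 0.3856 = 0.85455
Maximum is TRQ→IRD→LMN→TRQ at 0.8967; no arbitrage — every cycle loses value.

0.8967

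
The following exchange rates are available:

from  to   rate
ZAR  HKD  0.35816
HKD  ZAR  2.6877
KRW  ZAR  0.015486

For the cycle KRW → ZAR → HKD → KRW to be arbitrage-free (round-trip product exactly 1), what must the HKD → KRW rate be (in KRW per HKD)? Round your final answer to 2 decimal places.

180.29

Known legs of the cycle: 0.015486 × 0.35816 = 0.00554646576
For no arbitrage the full-cycle product must be 1, so the missing rate is 1 / 0.00554646576 ≈ 180.2950.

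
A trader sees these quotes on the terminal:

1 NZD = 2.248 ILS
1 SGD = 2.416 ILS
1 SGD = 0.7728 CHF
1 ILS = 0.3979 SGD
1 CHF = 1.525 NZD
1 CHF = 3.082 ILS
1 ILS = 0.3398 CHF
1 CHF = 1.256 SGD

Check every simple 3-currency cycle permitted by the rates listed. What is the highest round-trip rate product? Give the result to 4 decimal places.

1.1649

ILS→CHF→NZD→ILS: 0.3398 × 1.525 × 2.248 = 1.16490
SGD→ILS→CHF→SGD: 2.416 × 0.3398 × 1.256 = 1.03112
SGD→CHF→ILS→SGD: 0.7728 × 3.082 × 0.3979 = 0.94771
Maximum is ILS→CHF→NZD→ILS at 1.1649; arbitrage exists.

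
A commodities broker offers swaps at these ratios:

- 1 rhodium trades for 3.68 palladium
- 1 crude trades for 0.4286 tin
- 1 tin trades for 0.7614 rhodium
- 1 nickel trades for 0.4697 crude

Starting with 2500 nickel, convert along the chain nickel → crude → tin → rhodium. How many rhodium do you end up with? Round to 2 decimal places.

383.20

2500 nickel × 0.4697 = 1174.25 crude
1174.25 crude × 0.4286 = 503.28355 tin
503.28355 tin × 0.7614 = 383.20009497 rhodium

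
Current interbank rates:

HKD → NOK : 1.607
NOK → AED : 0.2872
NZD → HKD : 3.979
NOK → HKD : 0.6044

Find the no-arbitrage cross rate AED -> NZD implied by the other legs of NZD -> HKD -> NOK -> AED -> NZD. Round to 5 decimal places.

Known legs of the cycle: 3.979 × 1.607 × 0.2872 = 1.8364294616
For no arbitrage the full-cycle product must be 1, so the missing rate is 1 / 1.8364294616 ≈ 0.5445349.

0.54453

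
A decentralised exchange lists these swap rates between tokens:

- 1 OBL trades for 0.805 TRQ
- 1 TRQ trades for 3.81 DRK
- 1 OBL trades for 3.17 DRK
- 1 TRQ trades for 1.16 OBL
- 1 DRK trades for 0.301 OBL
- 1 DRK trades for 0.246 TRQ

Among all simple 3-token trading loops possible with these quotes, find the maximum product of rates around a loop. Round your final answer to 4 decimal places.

OBL→TRQ→DRK→OBL: 0.805 × 3.81 × 0.301 = 0.92318
OBL→DRK→TRQ→OBL: 3.17 × 0.246 × 1.16 = 0.90459
Maximum is OBL→TRQ→DRK→OBL at 0.9232; no arbitrage — every cycle loses value.

0.9232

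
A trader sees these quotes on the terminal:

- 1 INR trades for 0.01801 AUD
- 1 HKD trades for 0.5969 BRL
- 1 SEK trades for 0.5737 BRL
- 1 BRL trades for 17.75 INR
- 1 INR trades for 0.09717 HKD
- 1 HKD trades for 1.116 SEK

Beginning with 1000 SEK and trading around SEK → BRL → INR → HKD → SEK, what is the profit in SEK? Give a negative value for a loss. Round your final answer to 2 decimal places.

104.28

1000 SEK × 0.5737 = 573.7 BRL
573.7 BRL × 17.75 = 10183.175 INR
10183.175 INR × 0.09717 = 989.49911475 HKD
989.49911475 HKD × 1.116 = 1104.281012061 SEK
Net change: 1104.281012061 − 1000 = 104.281012061 SEK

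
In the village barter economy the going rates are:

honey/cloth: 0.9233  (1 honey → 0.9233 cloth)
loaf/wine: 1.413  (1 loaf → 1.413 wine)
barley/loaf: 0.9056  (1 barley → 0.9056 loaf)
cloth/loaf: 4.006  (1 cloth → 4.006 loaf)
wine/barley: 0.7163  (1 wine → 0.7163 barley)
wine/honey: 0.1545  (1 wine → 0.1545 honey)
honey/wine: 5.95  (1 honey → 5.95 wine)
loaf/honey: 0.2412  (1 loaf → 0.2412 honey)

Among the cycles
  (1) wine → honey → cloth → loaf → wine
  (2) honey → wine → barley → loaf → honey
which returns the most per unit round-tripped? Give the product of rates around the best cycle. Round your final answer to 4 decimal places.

0.9309

(1) 0.1545 × 0.9233 × 4.006 × 1.413 = 0.80747
(2) 5.95 × 0.7163 × 0.9056 × 0.2412 = 0.93095
Highest is cycle (2) at 0.9309 (≤1, no arbitrage).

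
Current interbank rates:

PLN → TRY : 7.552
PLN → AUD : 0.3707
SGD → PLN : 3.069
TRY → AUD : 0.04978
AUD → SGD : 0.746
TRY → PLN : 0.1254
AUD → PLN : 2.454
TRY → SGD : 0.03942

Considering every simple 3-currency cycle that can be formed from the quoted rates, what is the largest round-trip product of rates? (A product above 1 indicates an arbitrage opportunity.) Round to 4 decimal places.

AUD→PLN→TRY→AUD: 2.454 × 7.552 × 0.04978 = 0.92255
TRY→SGD→PLN→TRY: 0.03942 × 3.069 × 7.552 = 0.91364
AUD→SGD→PLN→AUD: 0.746 × 3.069 × 0.3707 = 0.84871
Maximum is AUD→PLN→TRY→AUD at 0.9226; no arbitrage — every cycle loses value.

0.9226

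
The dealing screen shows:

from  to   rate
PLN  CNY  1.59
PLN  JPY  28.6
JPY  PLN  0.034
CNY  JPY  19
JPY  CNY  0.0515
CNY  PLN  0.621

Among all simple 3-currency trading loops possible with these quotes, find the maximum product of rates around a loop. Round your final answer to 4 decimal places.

PLN→CNY→JPY→PLN: 1.59 × 19 × 0.034 = 1.02714
PLN→JPY→CNY→PLN: 28.6 × 0.0515 × 0.621 = 0.91467
Maximum is PLN→CNY→JPY→PLN at 1.0271; arbitrage exists.

1.0271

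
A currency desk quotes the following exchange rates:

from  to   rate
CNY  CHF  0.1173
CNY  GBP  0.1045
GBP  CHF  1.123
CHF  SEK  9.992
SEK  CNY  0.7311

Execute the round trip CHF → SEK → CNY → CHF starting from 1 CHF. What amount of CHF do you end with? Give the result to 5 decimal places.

1 CHF × 9.992 = 9.992 SEK
9.992 SEK × 0.7311 = 7.3051512 CNY
7.3051512 CNY × 0.1173 = 0.85689423576 CHF

0.85689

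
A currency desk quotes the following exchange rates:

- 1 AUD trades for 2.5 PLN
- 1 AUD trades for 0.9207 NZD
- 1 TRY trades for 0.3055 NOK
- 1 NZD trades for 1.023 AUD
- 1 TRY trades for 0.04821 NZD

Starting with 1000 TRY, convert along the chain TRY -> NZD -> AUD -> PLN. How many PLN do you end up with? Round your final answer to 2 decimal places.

1000 TRY × 0.04821 = 48.21 NZD
48.21 NZD × 1.023 = 49.31883 AUD
49.31883 AUD × 2.5 = 123.297075 PLN

123.30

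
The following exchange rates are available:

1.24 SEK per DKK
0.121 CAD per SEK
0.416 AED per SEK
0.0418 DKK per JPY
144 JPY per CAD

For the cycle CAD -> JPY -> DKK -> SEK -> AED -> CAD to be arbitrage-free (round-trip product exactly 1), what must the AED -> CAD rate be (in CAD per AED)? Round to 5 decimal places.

Known legs of the cycle: 144 × 0.0418 × 1.24 × 0.416 = 3.104944128
For no arbitrage the full-cycle product must be 1, so the missing rate is 1 / 3.104944128 ≈ 0.3220670.

0.32207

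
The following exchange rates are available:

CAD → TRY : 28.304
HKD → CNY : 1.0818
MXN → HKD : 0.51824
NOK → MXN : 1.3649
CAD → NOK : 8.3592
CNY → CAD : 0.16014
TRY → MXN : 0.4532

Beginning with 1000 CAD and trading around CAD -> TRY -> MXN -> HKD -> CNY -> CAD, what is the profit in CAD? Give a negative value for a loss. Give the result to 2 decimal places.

1000 CAD × 28.304 = 28304 TRY
28304 TRY × 0.4532 = 12827.3728 MXN
12827.3728 MXN × 0.51824 = 6647.657679872 HKD
6647.657679872 HKD × 1.0818 = 7191.4360780855296 CNY
7191.4360780855296 CNY × 0.16014 = 1151.636573544616710144 CAD
Net change: 1151.636573544616710144 − 1000 = 151.636573544616710144 CAD

151.64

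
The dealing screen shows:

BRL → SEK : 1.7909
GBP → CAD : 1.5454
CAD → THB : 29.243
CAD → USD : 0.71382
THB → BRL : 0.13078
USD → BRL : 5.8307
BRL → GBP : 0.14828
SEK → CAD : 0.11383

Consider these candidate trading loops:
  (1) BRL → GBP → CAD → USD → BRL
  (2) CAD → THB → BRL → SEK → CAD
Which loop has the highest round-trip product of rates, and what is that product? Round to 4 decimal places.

0.9537

(1) 0.14828 × 1.5454 × 0.71382 × 5.8307 = 0.95375
(2) 29.243 × 0.13078 × 1.7909 × 0.11383 = 0.77964
Highest is cycle (1) at 0.9537 (≤1, no arbitrage).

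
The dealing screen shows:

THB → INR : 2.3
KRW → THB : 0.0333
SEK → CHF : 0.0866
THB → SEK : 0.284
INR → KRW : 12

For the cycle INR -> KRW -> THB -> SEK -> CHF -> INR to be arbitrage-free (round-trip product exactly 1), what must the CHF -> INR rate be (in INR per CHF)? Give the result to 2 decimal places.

101.75

Known legs of the cycle: 12 × 0.0333 × 0.284 × 0.0866 = 0.00982792224
For no arbitrage the full-cycle product must be 1, so the missing rate is 1 / 0.00982792224 ≈ 101.7509.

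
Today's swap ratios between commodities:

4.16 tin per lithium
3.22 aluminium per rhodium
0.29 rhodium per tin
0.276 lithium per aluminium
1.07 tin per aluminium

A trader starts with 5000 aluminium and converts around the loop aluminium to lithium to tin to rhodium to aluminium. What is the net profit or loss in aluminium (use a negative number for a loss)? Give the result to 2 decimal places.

360.76

5000 aluminium × 0.276 = 1380 lithium
1380 lithium × 4.16 = 5740.8 tin
5740.8 tin × 0.29 = 1664.832 rhodium
1664.832 rhodium × 3.22 = 5360.75904 aluminium
Net change: 5360.75904 − 5000 = 360.75904 aluminium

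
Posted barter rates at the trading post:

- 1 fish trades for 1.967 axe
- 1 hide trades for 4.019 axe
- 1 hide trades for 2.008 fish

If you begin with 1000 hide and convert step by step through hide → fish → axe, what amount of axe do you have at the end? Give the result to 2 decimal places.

3949.74

1000 hide × 2.008 = 2008 fish
2008 fish × 1.967 = 3949.736 axe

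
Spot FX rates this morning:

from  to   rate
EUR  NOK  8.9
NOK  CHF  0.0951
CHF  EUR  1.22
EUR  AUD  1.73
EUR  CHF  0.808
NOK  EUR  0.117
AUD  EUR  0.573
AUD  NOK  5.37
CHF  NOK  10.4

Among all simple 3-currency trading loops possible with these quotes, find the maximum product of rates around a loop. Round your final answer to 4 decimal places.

1.0869

EUR→AUD→NOK→EUR: 1.73 × 5.37 × 0.117 = 1.08694
EUR→NOK→CHF→EUR: 8.9 × 0.0951 × 1.22 = 1.03260
EUR→CHF→NOK→EUR: 0.808 × 10.4 × 0.117 = 0.98317
Maximum is EUR→AUD→NOK→EUR at 1.0869; arbitrage exists.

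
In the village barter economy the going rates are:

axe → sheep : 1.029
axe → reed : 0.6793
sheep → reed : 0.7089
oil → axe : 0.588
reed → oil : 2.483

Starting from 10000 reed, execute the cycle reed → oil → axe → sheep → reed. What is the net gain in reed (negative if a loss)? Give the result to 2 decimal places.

10000 reed × 2.483 = 24830 oil
24830 oil × 0.588 = 14600.04 axe
14600.04 axe × 1.029 = 15023.44116 sheep
15023.44116 sheep × 0.7089 = 10650.117438324 reed
Net change: 10650.117438324 − 10000 = 650.117438324 reed

650.12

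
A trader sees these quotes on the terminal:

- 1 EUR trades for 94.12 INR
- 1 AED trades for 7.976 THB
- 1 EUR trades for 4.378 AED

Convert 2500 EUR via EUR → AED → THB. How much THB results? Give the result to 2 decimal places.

87297.32

2500 EUR × 4.378 = 10945 AED
10945 AED × 7.976 = 87297.32 THB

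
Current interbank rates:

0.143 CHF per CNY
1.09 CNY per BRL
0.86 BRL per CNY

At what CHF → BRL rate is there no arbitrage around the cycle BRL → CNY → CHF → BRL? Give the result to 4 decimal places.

Known legs of the cycle: 1.09 × 0.143 = 0.15587
For no arbitrage the full-cycle product must be 1, so the missing rate is 1 / 0.15587 ≈ 6.415603.

6.4156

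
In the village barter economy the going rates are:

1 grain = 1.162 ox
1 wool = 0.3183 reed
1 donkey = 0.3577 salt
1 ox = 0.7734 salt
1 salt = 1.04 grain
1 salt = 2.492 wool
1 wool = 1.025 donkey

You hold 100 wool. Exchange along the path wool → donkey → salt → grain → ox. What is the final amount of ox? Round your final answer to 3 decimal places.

100 wool × 1.025 = 102.5 donkey
102.5 donkey × 0.3577 = 36.66425 salt
36.66425 salt × 1.04 = 38.13082 grain
38.13082 grain × 1.162 = 44.30801284 ox

44.308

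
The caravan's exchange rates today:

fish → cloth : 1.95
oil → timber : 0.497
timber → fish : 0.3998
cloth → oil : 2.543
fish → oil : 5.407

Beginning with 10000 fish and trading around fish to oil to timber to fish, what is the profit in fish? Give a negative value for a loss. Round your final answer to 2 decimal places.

743.74

10000 fish × 5.407 = 54070 oil
54070 oil × 0.497 = 26872.79 timber
26872.79 timber × 0.3998 = 10743.741442 fish
Net change: 10743.741442 − 10000 = 743.741442 fish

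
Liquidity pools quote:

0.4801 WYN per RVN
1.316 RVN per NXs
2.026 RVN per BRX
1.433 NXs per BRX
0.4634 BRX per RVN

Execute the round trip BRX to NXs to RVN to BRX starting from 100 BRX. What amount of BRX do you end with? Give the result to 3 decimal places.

100 BRX × 1.433 = 143.3 NXs
143.3 NXs × 1.316 = 188.5828 RVN
188.5828 RVN × 0.4634 = 87.38926952 BRX

87.389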